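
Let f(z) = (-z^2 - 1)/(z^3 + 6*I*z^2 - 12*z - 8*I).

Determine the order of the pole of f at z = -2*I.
Factor the denominator:
  z^3 + 6*I*z^2 - 12*z - 8*I = (z + 2*I)^3

The numerator P(z) = -z^2 - 1 has P(-2*I) = 3 ≠ 0, so no factor of (z + 2*I) cancels.
Near z = -2*I we can therefore write f(z) = g(z)/(z + 2*I)^3 with g analytic at -2*I and g(-2*I) ≠ 0 (g is just the numerator).

Hence z = -2*I is a pole of order 3.

Final answer: 3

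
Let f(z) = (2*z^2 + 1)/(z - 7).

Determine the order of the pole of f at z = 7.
1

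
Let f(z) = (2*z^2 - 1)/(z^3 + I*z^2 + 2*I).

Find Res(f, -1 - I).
Write f(z) = P(z)/Q(z) with P(z) = 2*z^2 - 1 and Q(z) = z^3 + I*z^2 + 2*I.
The denominator factors as Q(z) = (z - 1 + I)*(z - I)*(z + 1 + I), so z = -1 - I is a simple zero of Q and P is analytic there; z = -1 - I is therefore a simple pole and
  Res(f, z₀) = P(z₀)/Q'(z₀).

Q'(z) = 3*z^2 + 2*I*z, so Q'(-1 - I) = 2 + 4*I.
P(-1 - I) = -1 + 4*I.

Res(f, -1 - I) = (-1 + 4*I)/(2 + 4*I) = 7/10 + 3*I/5

Final answer: 7/10 + 3*I/5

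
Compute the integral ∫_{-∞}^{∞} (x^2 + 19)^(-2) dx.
Let f(z) = (z^2 + 19)^(-2). The denominator has no real zeros and deg Q - deg P = 4 ≥ 2, so the integral of f over the upper semicircle |z| = R tends to 0 as R → ∞. Closing the contour in the upper half-plane,
  ∫_{-∞}^{∞} f(x) dx = 2πi · Σ Res(f, z_k)  over the poles with Im z_k > 0.

Zeros of the denominator: z^2 + 19 = 0 gives z = ±sqrt(19)*I.
Upper half-plane: z = sqrt(19)*I (a pole of order 2).

Write f(z) = g(z)/(z - sqrt(19)*I)^2 with g(z) = (z + sqrt(19)*I)^(-2). For a double pole, Res(f, z₀) = g'(z₀):
  g'(z) = -2/(z + sqrt(19)*I)^3
  Res(f, sqrt(19)*I) = g'(sqrt(19)*I) = -sqrt(19)*I/1444

∫_{-∞}^{∞} f(x) dx = 2πi · (-sqrt(19)*I/1444) = sqrt(19)*pi/722

Final answer: sqrt(19)*pi/722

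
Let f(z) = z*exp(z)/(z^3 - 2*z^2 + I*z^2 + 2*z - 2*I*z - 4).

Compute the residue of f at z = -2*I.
Write f(z) = P(z)/Q(z) with P(z) = z*exp(z) and Q(z) = z^3 - 2*z^2 + I*z^2 + 2*z - 2*I*z - 4.
The denominator factors as Q(z) = (z + 2*I)*(z - I)*(z - 2), so z = -2*I is a simple zero of Q and P is analytic there; z = -2*I is therefore a simple pole and
  Res(f, z₀) = P(z₀)/Q'(z₀).

Q'(z) = 3*z^2 - 4*z + 2*I*z + 2 - 2*I, so Q'(-2*I) = -6 + 6*I.
P(-2*I) = -2*I*exp(-2*I).

Res(f, -2*I) = (-2*I*exp(-2*I))/(-6 + 6*I) = (-1/6 + I/6)*exp(-2*I)

Final answer: (-1/6 + I/6)*exp(-2*I)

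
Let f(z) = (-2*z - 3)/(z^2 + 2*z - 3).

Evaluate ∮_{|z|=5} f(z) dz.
-4*I*pi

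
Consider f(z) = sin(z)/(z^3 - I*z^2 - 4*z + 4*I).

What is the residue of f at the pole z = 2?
(1/10 + I/20)*sin(2)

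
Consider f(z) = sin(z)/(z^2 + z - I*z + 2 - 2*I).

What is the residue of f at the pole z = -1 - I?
Write f(z) = P(z)/Q(z) with P(z) = sin(z) and Q(z) = z^2 + z - I*z + 2 - 2*I.
The denominator factors as Q(z) = (z - 2*I)*(z + 1 + I), so z = -1 - I is a simple zero of Q and P is analytic there; z = -1 - I is therefore a simple pole and
  Res(f, z₀) = P(z₀)/Q'(z₀).

Q'(z) = 2*z + 1 - I, so Q'(-1 - I) = -1 - 3*I.
P(-1 - I) = -sin(1 + I).

Res(f, -1 - I) = (-sin(1 + I))/(-1 - 3*I) = (1/10 - 3*I/10)*sin(1 + I)

Final answer: (1/10 - 3*I/10)*sin(1 + I)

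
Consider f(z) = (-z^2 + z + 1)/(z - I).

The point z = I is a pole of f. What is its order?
Factor the denominator:
  z - I = (z - I)

The numerator P(z) = -z^2 + z + 1 has P(I) = 2 + I ≠ 0, so no factor of (z - I) cancels.
Near z = I we can therefore write f(z) = g(z)/(z - I) with g analytic at I and g(I) ≠ 0 (g is just the numerator).

Hence z = I is a pole of order 1.

Final answer: 1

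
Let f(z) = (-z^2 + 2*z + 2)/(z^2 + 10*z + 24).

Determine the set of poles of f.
{-6, -4}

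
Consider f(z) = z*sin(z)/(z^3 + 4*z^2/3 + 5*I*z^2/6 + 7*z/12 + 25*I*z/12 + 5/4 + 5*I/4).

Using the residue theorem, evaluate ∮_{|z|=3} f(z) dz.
By the residue theorem, ∮_C f(z) dz = 2πi · (sum of the residues of f at the poles inside |z| = 3).

The denominator factors as (z + 1/3 - 2*I/3)*(z - 1/2 + 3*I/2)*(z + 3/2), so the singularities of f are simple poles at z = -1/3 + 2*I/3, z = 1/2 - 3*I/2, z = -3/2.
  |-1/3 + 2*I/3|² = 5/9 < 9 = 3², so this pole is inside the contour.
  |1/2 - 3*I/2|² = 5/2 < 9 = 3², so this pole is inside the contour.
  |-3/2|² = 9/4 < 9 = 3², so this pole is inside the contour.

With P(z) = z*sin(z) and Q(z) = z^3 + 4*z^2/3 + 5*I*z^2/6 + 7*z/12 + 25*I*z/12 + 5/4 + 5*I/4, each pole is simple, so Res(f, z₀) = P(z₀)/Q'(z₀) with Q'(z) = 3*z^2 + 8*z/3 + 5*I*z/3 + 7/12 + 25*I/12.
  Res(f, -1/3 + 2*I/3) = P(-1/3 + 2*I/3)/Q'(-1/3 + 2*I/3) = ((1/3 - 2*I/3)*sin(1/3 - 2*I/3))/(-29/12 + 71*I/36) = (-1374/6305 + 618*I/6305)*sin(1/3 - 2*I/3)
  Res(f, 1/2 - 3*I/2) = P(1/2 - 3*I/2)/Q'(1/2 - 3*I/2) = ((1/2 - 3*I/2)*sin(1/2 - 3*I/2))/(-19/12 - 67*I/12) = (546/2425 + 372*I/2425)*sin(1/2 - 3*I/2)
  Res(f, -3/2) = P(-3/2)/Q'(-3/2) = (3*sin(3/2)/2)/(10/3 - 5*I/12) = (144/325 + 18*I/325)*sin(3/2)

Sum of residues inside C: (546/2425 + 372*I/2425)*sin(1/2 - 3*I/2) + (144/325 + 18*I/325)*sin(3/2) + (-1374/6305 + 618*I/6305)*sin(1/3 - 2*I/3)
∮_C f(z) dz = 2πi · ((546/2425 + 372*I/2425)*sin(1/2 - 3*I/2) + (144/325 + 18*I/325)*sin(3/2) + (-1374/6305 + 618*I/6305)*sin(1/3 - 2*I/3)) = pi*(-1236/6305 - 2748*I/6305)*sin(1/3 - 2*I/3) + pi*(-36/325 + 288*I/325)*sin(3/2) + pi*(-744/2425 + 1092*I/2425)*sin(1/2 - 3*I/2)

Final answer: pi*(-1236/6305 - 2748*I/6305)*sin(1/3 - 2*I/3) + pi*(-36/325 + 288*I/325)*sin(3/2) + pi*(-744/2425 + 1092*I/2425)*sin(1/2 - 3*I/2)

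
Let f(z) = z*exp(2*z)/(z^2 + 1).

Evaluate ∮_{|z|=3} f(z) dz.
I*pi*exp(2*I) + I*pi*exp(-2*I)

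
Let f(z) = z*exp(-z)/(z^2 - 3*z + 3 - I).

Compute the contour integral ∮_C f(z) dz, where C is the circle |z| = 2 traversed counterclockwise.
pi*(-6/5 + 2*I/5)*exp(-1 + I)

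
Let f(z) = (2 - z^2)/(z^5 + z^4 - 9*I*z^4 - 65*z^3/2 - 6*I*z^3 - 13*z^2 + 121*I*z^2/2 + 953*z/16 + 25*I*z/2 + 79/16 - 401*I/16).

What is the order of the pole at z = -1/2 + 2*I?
4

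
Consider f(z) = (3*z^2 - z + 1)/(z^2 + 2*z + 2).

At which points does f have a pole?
The singularities of f are the zeros of the denominator. Factoring,
  z^2 + 2*z + 2 = (z + 1 - I)*(z + 1 + I)
so the candidates are z = -1 + I, z = -1 - I.

Check the numerator P(z) = 3*z^2 - z + 1 at each one:
  P(-1 + I) = 2 - 7*I ≠ 0, so z = -1 + I is a (simple) pole.
  P(-1 - I) = 2 + 7*I ≠ 0, so z = -1 - I is a (simple) pole.

Poles of f: {-1 - I, -1 + I}

Final answer: {-1 - I, -1 + I}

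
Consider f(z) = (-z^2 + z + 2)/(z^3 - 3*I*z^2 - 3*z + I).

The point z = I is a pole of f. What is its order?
Factor the denominator:
  z^3 - 3*I*z^2 - 3*z + I = (z - I)^3

The numerator P(z) = -z^2 + z + 2 has P(I) = 3 + I ≠ 0, so no factor of (z - I) cancels.
Near z = I we can therefore write f(z) = g(z)/(z - I)^3 with g analytic at I and g(I) ≠ 0 (g is just the numerator).

Hence z = I is a pole of order 3.

Final answer: 3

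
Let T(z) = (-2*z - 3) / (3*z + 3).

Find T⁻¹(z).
Set w = T(z) = (-2*z - 3) / (3*z + 3) and solve for z:
  w*(3*z + 3) = -2*z - 3
  3*w + z*(3*w + 2) + 3 = 0
  z*(3*w + 2) = -3*w - 3
  z = (3*w + 3)/(-3*w - 2)
Renaming the variable, T⁻¹(z) = (3*z + 3)/(-3*z - 2) = (-3*z - 3)/(3*z + 2).
(Check: ad - bc = 3 ≠ 0, so T is invertible.)

Final answer: (-3*z - 3)/(3*z + 2)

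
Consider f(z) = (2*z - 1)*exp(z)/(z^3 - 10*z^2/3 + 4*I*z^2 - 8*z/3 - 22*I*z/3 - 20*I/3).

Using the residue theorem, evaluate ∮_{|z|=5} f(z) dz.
pi*(51/65 + 81*I/130)*exp(3 - I) + pi*(1197/3445 - 294*I/3445)*exp(-2/3) + pi*(-60/53 - 57*I/106)*exp(1 - 3*I)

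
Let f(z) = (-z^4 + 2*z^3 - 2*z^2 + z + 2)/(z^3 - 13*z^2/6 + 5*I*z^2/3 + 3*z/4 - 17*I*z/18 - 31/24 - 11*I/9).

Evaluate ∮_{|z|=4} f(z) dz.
By the residue theorem, ∮_C f(z) dz = 2πi · (sum of the residues of f at the poles inside |z| = 4).

The denominator factors as (z + 1/3 - I/2)*(z - 3/2 + 2*I/3)*(z - 1 + 3*I/2), so the singularities of f are simple poles at z = -1/3 + I/2, z = 3/2 - 2*I/3, z = 1 - 3*I/2.
  |-1/3 + I/2|² = 13/36 < 16 = 4², so this pole is inside the contour.
  |3/2 - 2*I/3|² = 97/36 < 16 = 4², so this pole is inside the contour.
  |1 - 3*I/2|² = 13/4 < 16 = 4², so this pole is inside the contour.

With P(z) = -z^4 + 2*z^3 - 2*z^2 + z + 2 and Q(z) = z^3 - 13*z^2/6 + 5*I*z^2/3 + 3*z/4 - 17*I*z/18 - 31/24 - 11*I/9, each pole is simple, so Res(f, z₀) = P(z₀)/Q'(z₀) with Q'(z) = 3*z^2 - 13*z/3 + 10*I*z/3 + 3/4 - 17*I/18.
  Res(f, -1/3 + I/2) = P(-1/3 + I/2)/Q'(-1/3 + I/2) = (3191/1296 + 125*I/108)/(1/9 - 47*I/9) = -67309/318240 + 151477*I/318240
  Res(f, 3/2 - 2*I/3) = P(3/2 - 2*I/3)/Q'(3/2 - 2*I/3) = (4379/1296 + 58*I/27)/(17/9 + 17*I/18) = 5771/3060 + 1189*I/6120
  Res(f, 1 - 3*I/2) = P(1 - 3*I/2)/Q'(1 - 3*I/2) = (23/16 - 21*I/4)/(-7/3 - I/9) = -3591/7072 + 16083*I/7072

Sum of residues inside C: 7/6 + 53*I/18
∮_C f(z) dz = 2πi · (7/6 + 53*I/18) = pi*(-53/9 + 7*I/3)

Final answer: pi*(-53/9 + 7*I/3)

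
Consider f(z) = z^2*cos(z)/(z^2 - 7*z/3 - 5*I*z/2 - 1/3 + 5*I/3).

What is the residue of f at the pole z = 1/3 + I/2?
(-29/543 - 55*I/362)*cos(1/3 + I/2)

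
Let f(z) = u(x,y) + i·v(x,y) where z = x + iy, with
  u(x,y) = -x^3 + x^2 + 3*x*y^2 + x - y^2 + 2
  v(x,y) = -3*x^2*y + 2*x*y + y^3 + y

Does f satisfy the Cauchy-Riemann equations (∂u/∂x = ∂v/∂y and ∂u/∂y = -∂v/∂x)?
∂u/∂x = -3*x^2 + 2*x + 3*y^2 + 1
∂v/∂y = -3*x^2 + 2*x + 3*y^2 + 1
∂u/∂y = 6*x*y - 2*y
∂v/∂x = -6*x*y + 2*y
∂u/∂x = ∂v/∂y and ∂u/∂y = -∂v/∂x hold identically; f is analytic.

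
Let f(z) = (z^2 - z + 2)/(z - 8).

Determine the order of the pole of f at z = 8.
1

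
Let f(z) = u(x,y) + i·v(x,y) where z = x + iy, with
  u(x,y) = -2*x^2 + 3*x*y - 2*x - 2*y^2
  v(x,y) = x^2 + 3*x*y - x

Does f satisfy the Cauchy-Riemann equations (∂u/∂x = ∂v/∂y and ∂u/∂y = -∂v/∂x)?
∂u/∂x = -4*x + 3*y - 2
∂v/∂y = 3*x
∂u/∂y = 3*x - 4*y
∂v/∂x = 2*x + 3*y - 1
∂u/∂x ≠ ∂v/∂y and ∂u/∂y ≠ -∂v/∂x; the Cauchy-Riemann equations are not satisfied, so f is not analytic.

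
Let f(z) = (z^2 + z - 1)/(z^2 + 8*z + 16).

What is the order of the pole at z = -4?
Factor the denominator:
  z^2 + 8*z + 16 = (z + 4)^2

The numerator P(z) = z^2 + z - 1 has P(-4) = 11 ≠ 0, so no factor of (z + 4) cancels.
Near z = -4 we can therefore write f(z) = g(z)/(z + 4)^2 with g analytic at -4 and g(-4) ≠ 0 (g is just the numerator).

Hence z = -4 is a pole of order 2.

Final answer: 2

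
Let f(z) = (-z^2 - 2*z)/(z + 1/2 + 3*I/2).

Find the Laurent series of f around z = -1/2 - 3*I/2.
Put w = z - (-1/2 - 3*I/2), i.e. z = w - 1/2 - 3*I/2. The denominator is w, so it suffices to rewrite the numerator in powers of w.

P(z) = -z^2 - 2*z
P(w - 1/2 - 3*I/2) = 3 + 3*I/2 + (-1 + 3*I)*w - w^2

Dividing each term by w:
  f = (3 + 3*I/2)/w - 1 + 3*I - w

Substituting back w = z + 1/2 + 3*I/2:
  f(z) = (3 + 3*I/2)/(z + 1/2 + 3*I/2) - 1 + 3*I - (z + 1/2 + 3*I/2)

The series is finite because the numerator is a polynomial; the negative powers form the principal part, and the coefficient of 1/(z + 1/2 + 3*I/2) gives Res(f, -1/2 - 3*I/2) = 3 + 3*I/2.

Final answer: (3 + 3*I/2)/(z + 1/2 + 3*I/2) - 1 + 3*I - (z + 1/2 + 3*I/2)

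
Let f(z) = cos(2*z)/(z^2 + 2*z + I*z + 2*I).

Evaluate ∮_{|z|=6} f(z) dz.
pi*(2/5 - 4*I/5)*cos(4) + pi*(-2/5 + 4*I/5)*cosh(2)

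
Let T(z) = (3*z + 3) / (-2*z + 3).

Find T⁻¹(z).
Set w = T(z) = (3*z + 3) / (-2*z + 3) and solve for z:
  w*(-2*z + 3) = 3*z + 3
  3*w + z*(-2*w - 3) - 3 = 0
  z*(-2*w - 3) = 3 - 3*w
  z = (3*w - 3)/(2*w + 3)
Renaming the variable, T⁻¹(z) = (3*z - 3)/(2*z + 3).
(Check: ad - bc = 15 ≠ 0, so T is invertible.)

Final answer: (3*z - 3)/(2*z + 3)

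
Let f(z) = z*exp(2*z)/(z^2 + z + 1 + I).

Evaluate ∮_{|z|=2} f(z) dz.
By the residue theorem, ∮_C f(z) dz = 2πi · (sum of the residues of f at the poles inside |z| = 2).

The denominator factors as (z + I)*(z + 1 - I), so the singularities of f are simple poles at z = -I, z = -1 + I.
  |-I|² = 1 < 4 = 2², so this pole is inside the contour.
  |-1 + I|² = 2 < 4 = 2², so this pole is inside the contour.

With P(z) = z*exp(2*z) and Q(z) = z^2 + z + 1 + I, each pole is simple, so Res(f, z₀) = P(z₀)/Q'(z₀) with Q'(z) = 2*z + 1.
  Res(f, -I) = P(-I)/Q'(-I) = (-I*exp(-2*I))/(1 - 2*I) = (2/5 - I/5)*exp(-2*I)
  Res(f, -1 + I) = P(-1 + I)/Q'(-1 + I) = ((-1 + I)*exp(-2 + 2*I))/(-1 + 2*I) = (3/5 + I/5)*exp(-2 + 2*I)

Sum of residues inside C: (2/5 - I/5)*exp(-2*I) + (3/5 + I/5)*exp(-2 + 2*I)
∮_C f(z) dz = 2πi · ((2/5 - I/5)*exp(-2*I) + (3/5 + I/5)*exp(-2 + 2*I)) = pi*(2/5 + 4*I/5)*exp(-2*I) + pi*(-2/5 + 6*I/5)*exp(-2 + 2*I)

Final answer: pi*(2/5 + 4*I/5)*exp(-2*I) + pi*(-2/5 + 6*I/5)*exp(-2 + 2*I)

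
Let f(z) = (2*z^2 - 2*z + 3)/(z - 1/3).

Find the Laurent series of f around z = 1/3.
Put w = z - (1/3), i.e. z = w + 1/3. The denominator is w, so it suffices to rewrite the numerator in powers of w.

P(z) = 2*z^2 - 2*z + 3
P(w + 1/3) = 23/9 - 2*w/3 + 2*w^2

Dividing each term by w:
  f = 23/(9*w) - 2/3 + 2*w

Substituting back w = z - 1/3:
  f(z) = 23/(9*(z - 1/3)) - 2/3 + 2*(z - 1/3)

The series is finite because the numerator is a polynomial; the negative powers form the principal part, and the coefficient of 1/(z - 1/3) gives Res(f, 1/3) = 23/9.

Final answer: 23/(9*(z - 1/3)) - 2/3 + 2*(z - 1/3)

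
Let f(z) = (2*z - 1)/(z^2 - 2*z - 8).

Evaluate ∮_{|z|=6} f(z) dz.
By the residue theorem, ∮_C f(z) dz = 2πi · (sum of the residues of f at the poles inside |z| = 6).

The denominator factors as (z - 4)*(z + 2), so the singularities of f are simple poles at z = 4, z = -2.
  |4|² = 16 < 36 = 6², so this pole is inside the contour.
  |-2|² = 4 < 36 = 6², so this pole is inside the contour.

With P(z) = 2*z - 1 and Q(z) = z^2 - 2*z - 8, each pole is simple, so Res(f, z₀) = P(z₀)/Q'(z₀) with Q'(z) = 2*z - 2.
  Res(f, 4) = P(4)/Q'(4) = (7)/(6) = 7/6
  Res(f, -2) = P(-2)/Q'(-2) = (-5)/(-6) = 5/6

Sum of residues inside C: 2
∮_C f(z) dz = 2πi · (2) = 4*I*pi

Final answer: 4*I*pi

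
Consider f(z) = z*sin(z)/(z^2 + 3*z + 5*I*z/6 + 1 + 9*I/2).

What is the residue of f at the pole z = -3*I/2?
Write f(z) = P(z)/Q(z) with P(z) = z*sin(z) and Q(z) = z^2 + 3*z + 5*I*z/6 + 1 + 9*I/2.
The denominator factors as Q(z) = (z + 3 - 2*I/3)*(z + 3*I/2), so z = -3*I/2 is a simple zero of Q and P is analytic there; z = -3*I/2 is therefore a simple pole and
  Res(f, z₀) = P(z₀)/Q'(z₀).

Q'(z) = 2*z + 3 + 5*I/6, so Q'(-3*I/2) = 3 - 13*I/6.
P(-3*I/2) = -3*sinh(3/2)/2.

Res(f, -3*I/2) = (-3*sinh(3/2)/2)/(3 - 13*I/6) = (-162/493 - 117*I/493)*sinh(3/2)

Final answer: (-162/493 - 117*I/493)*sinh(3/2)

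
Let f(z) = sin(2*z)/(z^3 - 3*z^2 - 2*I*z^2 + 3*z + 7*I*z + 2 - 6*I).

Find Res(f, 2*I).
(-5/26 - I/26)*sinh(4)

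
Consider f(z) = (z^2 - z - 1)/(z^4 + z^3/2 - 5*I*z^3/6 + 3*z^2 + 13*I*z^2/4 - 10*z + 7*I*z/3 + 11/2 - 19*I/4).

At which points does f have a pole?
{-3/2 + 3*I, -1 - 3*I/2, 1 - 2*I/3, 1}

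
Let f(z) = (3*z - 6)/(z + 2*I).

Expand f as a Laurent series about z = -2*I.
Put w = z - (-2*I), i.e. z = w - 2*I. The denominator is w, so it suffices to rewrite the numerator in powers of w.

P(z) = 3*z - 6
P(w - 2*I) = -6 - 6*I + 3*w

Dividing each term by w:
  f = (-6 - 6*I)/w + 3

Substituting back w = z + 2*I:
  f(z) = (-6 - 6*I)/(z + 2*I) + 3

The series is finite because the numerator is a polynomial; the negative powers form the principal part, and the coefficient of 1/(z + 2*I) gives Res(f, -2*I) = -6 - 6*I.

Final answer: (-6 - 6*I)/(z + 2*I) + 3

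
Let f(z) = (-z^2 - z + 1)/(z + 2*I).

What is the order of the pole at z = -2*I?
1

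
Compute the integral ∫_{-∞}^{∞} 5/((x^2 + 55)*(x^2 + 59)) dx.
Let f(z) = 5/((z^2 + 55)*(z^2 + 59)). The denominator has no real zeros and deg Q - deg P = 4 ≥ 2, so the integral of f over the upper semicircle |z| = R tends to 0 as R → ∞. Closing the contour in the upper half-plane,
  ∫_{-∞}^{∞} f(x) dx = 2πi · Σ Res(f, z_k)  over the poles with Im z_k > 0.

Zeros of the denominator: z^2 + 59 = 0 gives z = ±sqrt(59)*I; z^2 + 55 = 0 gives z = ±sqrt(55)*I.
Upper half-plane: z = sqrt(55)*I, z = sqrt(59)*I (simple).

Each pole is a simple zero of Q(z) = z^4 + 114*z^2 + 3245, so Res(f, z₀) = P(z₀)/Q'(z₀) with P(z) = 5, Q'(z) = 4*z^3 + 228*z:
  Res(f, sqrt(55)*I) = (5)/(8*sqrt(55)*I) = -sqrt(55)*I/88
  Res(f, sqrt(59)*I) = (5)/(-8*sqrt(59)*I) = 5*sqrt(59)*I/472

Sum of residues: I*(-59*sqrt(55) + 55*sqrt(59))/5192
∫_{-∞}^{∞} f(x) dx = 2πi · (I*(-59*sqrt(55) + 55*sqrt(59))/5192) = pi*(-55*sqrt(59) + 59*sqrt(55))/2596

Final answer: pi*(-55*sqrt(59) + 59*sqrt(55))/2596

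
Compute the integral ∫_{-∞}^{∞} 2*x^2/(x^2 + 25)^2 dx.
pi/5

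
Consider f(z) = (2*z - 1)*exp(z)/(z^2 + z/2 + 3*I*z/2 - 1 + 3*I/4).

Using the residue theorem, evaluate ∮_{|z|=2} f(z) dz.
pi*(12/5 + 4*I/5)*exp(1/2 - I) + pi*(-12/5 + 16*I/5)*exp(-1 - I/2)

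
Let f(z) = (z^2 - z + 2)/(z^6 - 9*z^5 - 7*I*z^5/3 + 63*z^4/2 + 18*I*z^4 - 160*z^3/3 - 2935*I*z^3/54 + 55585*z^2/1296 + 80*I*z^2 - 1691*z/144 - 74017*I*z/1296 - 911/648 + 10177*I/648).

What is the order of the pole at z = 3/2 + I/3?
Factor the denominator:
  z^6 - 9*z^5 - 7*I*z^5/3 + 63*z^4/2 + 18*I*z^4 - 160*z^3/3 - 2935*I*z^3/54 + 55585*z^2/1296 + 80*I*z^2 - 1691*z/144 - 74017*I*z/1296 - 911/648 + 10177*I/648 = (z - 3/2 - I/3)^4*(z - 2)*(z - 1 - I)

The numerator P(z) = z^2 - z + 2 has P(3/2 + I/3) = 95/36 + 2*I/3 ≠ 0, so no factor of (z - 3/2 - I/3) cancels.
Near z = 3/2 + I/3 we can therefore write f(z) = g(z)/(z - 3/2 - I/3)^4 with g analytic at 3/2 + I/3 and g(3/2 + I/3) ≠ 0 (g is the numerator divided by the remaining denominator factors).

Hence z = 3/2 + I/3 is a pole of order 4.

Final answer: 4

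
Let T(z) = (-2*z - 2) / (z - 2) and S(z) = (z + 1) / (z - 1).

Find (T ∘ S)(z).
(T ∘ S)(z) = T(S(z)) = ((-2)*S(z) + (-2))/((1)*S(z) + (-2)). Multiply numerator and denominator by z - 1:
  numerator:   (-2)*(z + 1) + (-2)*(z - 1) = -4*z
  denominator: (1)*(z + 1) + (-2)*(z - 1) = -z + 3
(T ∘ S)(z) = -4*z/(-z + 3) = 4*z/(z - 3)

Final answer: 4*z/(z - 3)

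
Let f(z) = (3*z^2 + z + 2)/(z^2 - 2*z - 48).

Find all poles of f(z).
The singularities of f are the zeros of the denominator. Factoring,
  z^2 - 2*z - 48 = (z + 6)*(z - 8)
so the candidates are z = -6, z = 8.

Check the numerator P(z) = 3*z^2 + z + 2 at each one:
  P(-6) = 104 ≠ 0, so z = -6 is a (simple) pole.
  P(8) = 202 ≠ 0, so z = 8 is a (simple) pole.

Poles of f: {-6, 8}

Final answer: {-6, 8}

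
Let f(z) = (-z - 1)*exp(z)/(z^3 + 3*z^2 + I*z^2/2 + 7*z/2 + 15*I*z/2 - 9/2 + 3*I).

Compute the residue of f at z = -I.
2*I*exp(-I)/3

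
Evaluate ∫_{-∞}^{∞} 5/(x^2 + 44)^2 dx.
Let f(z) = 5/(z^2 + 44)^2. The denominator has no real zeros and deg Q - deg P = 4 ≥ 2, so the integral of f over the upper semicircle |z| = R tends to 0 as R → ∞. Closing the contour in the upper half-plane,
  ∫_{-∞}^{∞} f(x) dx = 2πi · Σ Res(f, z_k)  over the poles with Im z_k > 0.

Zeros of the denominator: z^2 + 44 = 0 gives z = ±2*sqrt(11)*I.
Upper half-plane: z = 2*sqrt(11)*I (a pole of order 2).

Write f(z) = g(z)/(z - 2*sqrt(11)*I)^2 with g(z) = 5/(z + 2*sqrt(11)*I)^2. For a double pole, Res(f, z₀) = g'(z₀):
  g'(z) = -10/(z + 2*sqrt(11)*I)^3
  Res(f, 2*sqrt(11)*I) = g'(2*sqrt(11)*I) = -5*sqrt(11)*I/3872

∫_{-∞}^{∞} f(x) dx = 2πi · (-5*sqrt(11)*I/3872) = 5*sqrt(11)*pi/1936

Final answer: 5*sqrt(11)*pi/1936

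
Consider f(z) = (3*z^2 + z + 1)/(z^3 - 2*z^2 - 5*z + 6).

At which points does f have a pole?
{-2, 1, 3}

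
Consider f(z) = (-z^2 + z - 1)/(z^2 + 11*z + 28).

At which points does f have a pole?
{-7, -4}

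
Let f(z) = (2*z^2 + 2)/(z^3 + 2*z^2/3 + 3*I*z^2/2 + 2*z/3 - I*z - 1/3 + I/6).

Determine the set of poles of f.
{-1 - 2*I, I/2, 1/3}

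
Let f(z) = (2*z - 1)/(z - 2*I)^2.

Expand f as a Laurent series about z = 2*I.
(-1 + 4*I)/(z - 2*I)^2 + 2/(z - 2*I)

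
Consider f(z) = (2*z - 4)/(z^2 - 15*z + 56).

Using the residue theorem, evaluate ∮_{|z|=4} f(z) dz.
By the residue theorem, ∮_C f(z) dz = 2πi · (sum of the residues of f at the poles inside |z| = 4).

The denominator factors as (z - 8)*(z - 7), so the singularities of f are simple poles at z = 8, z = 7.
  |8|² = 64 > 16 = 4², so this pole is outside the contour.
  |7|² = 49 > 16 = 4², so this pole is outside the contour.

No pole lies inside the contour, so f is analytic on and inside C and the integral is 0 (Cauchy's theorem).

Final answer: 0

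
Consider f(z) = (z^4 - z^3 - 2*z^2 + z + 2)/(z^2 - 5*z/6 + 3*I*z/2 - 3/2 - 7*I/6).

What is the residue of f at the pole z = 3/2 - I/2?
-165/356 - 3*I/356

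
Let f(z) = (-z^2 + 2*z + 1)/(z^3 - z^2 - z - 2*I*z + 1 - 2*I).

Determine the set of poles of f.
The singularities of f are the zeros of the denominator. Factoring,
  z^3 - z^2 - z - 2*I*z + 1 - 2*I = (z + I)*(z - 2 - I)*(z + 1)
so the candidates are z = -I, z = 2 + I, z = -1.

Check the numerator P(z) = -z^2 + 2*z + 1 at each one:
  P(-I) = 2 - 2*I ≠ 0, so z = -I is a (simple) pole.
  P(2 + I) = 2 - 2*I ≠ 0, so z = 2 + I is a (simple) pole.
  P(-1) = -2 ≠ 0, so z = -1 is a (simple) pole.

Poles of f: {-1, -I, 2 + I}

Final answer: {-1, -I, 2 + I}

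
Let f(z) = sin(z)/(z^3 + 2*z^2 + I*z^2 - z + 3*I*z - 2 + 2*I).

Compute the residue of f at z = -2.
(-3/10 - I/10)*sin(2)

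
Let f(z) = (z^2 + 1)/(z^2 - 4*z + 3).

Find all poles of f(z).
The singularities of f are the zeros of the denominator. Factoring,
  z^2 - 4*z + 3 = (z - 1)*(z - 3)
so the candidates are z = 1, z = 3.

Check the numerator P(z) = z^2 + 1 at each one:
  P(1) = 2 ≠ 0, so z = 1 is a (simple) pole.
  P(3) = 10 ≠ 0, so z = 3 is a (simple) pole.

Poles of f: {1, 3}

Final answer: {1, 3}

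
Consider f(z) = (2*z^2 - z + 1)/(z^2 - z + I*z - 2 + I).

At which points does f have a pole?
The singularities of f are the zeros of the denominator. Factoring,
  z^2 - z + I*z - 2 + I = (z + 1)*(z - 2 + I)
so the candidates are z = -1, z = 2 - I.

Check the numerator P(z) = 2*z^2 - z + 1 at each one:
  P(-1) = 4 ≠ 0, so z = -1 is a (simple) pole.
  P(2 - I) = 5 - 7*I ≠ 0, so z = 2 - I is a (simple) pole.

Poles of f: {-1, 2 - I}

Final answer: {-1, 2 - I}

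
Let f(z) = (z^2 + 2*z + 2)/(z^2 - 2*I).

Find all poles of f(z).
The singularities of f are the zeros of the denominator. Factoring,
  z^2 - 2*I = (z - 1 - I)*(z + 1 + I)
so the candidates are z = 1 + I, z = -1 - I.

Check the numerator P(z) = z^2 + 2*z + 2 at each one:
  P(1 + I) = 4 + 4*I ≠ 0, so z = 1 + I is a (simple) pole.
  P(-1 - I) = 0, so the factor (z + 1 + I) cancels and z = -1 - I is only a removable singularity, not a pole.

Poles of f: {1 + I}

Final answer: {1 + I}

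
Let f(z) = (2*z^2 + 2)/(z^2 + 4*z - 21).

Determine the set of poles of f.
The singularities of f are the zeros of the denominator. Factoring,
  z^2 + 4*z - 21 = (z + 7)*(z - 3)
so the candidates are z = -7, z = 3.

Check the numerator P(z) = 2*z^2 + 2 at each one:
  P(-7) = 100 ≠ 0, so z = -7 is a (simple) pole.
  P(3) = 20 ≠ 0, so z = 3 is a (simple) pole.

Poles of f: {-7, 3}

Final answer: {-7, 3}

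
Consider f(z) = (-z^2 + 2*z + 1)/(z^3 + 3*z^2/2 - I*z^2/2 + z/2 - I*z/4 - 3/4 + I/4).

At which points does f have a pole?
The singularities of f are the zeros of the denominator. Factoring,
  z^3 + 3*z^2/2 - I*z^2/2 + z/2 - I*z/4 - 3/4 + I/4 = (z + 1 - I)*(z + 1 + I/2)*(z - 1/2)
so the candidates are z = -1 + I, z = -1 - I/2, z = 1/2.

Check the numerator P(z) = -z^2 + 2*z + 1 at each one:
  P(-1 + I) = -1 + 4*I ≠ 0, so z = -1 + I is a (simple) pole.
  P(-1 - I/2) = -7/4 - 2*I ≠ 0, so z = -1 - I/2 is a (simple) pole.
  P(1/2) = 7/4 ≠ 0, so z = 1/2 is a (simple) pole.

Poles of f: {-1 - I/2, -1 + I, 1/2}

Final answer: {-1 - I/2, -1 + I, 1/2}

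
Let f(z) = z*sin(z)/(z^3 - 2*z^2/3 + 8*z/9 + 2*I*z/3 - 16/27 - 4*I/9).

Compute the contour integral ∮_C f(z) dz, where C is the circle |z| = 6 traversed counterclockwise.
By the residue theorem, ∮_C f(z) dz = 2πi · (sum of the residues of f at the poles inside |z| = 6).

The denominator factors as (z + 1/3 - I)*(z - 2/3)*(z - 1/3 + I), so the singularities of f are simple poles at z = -1/3 + I, z = 2/3, z = 1/3 - I.
  |-1/3 + I|² = 10/9 < 36 = 6², so this pole is inside the contour.
  |2/3|² = 4/9 < 36 = 6², so this pole is inside the contour.
  |1/3 - I|² = 10/9 < 36 = 6², so this pole is inside the contour.

With P(z) = z*sin(z) and Q(z) = z^3 - 2*z^2/3 + 8*z/9 + 2*I*z/3 - 16/27 - 4*I/9, each pole is simple, so Res(f, z₀) = P(z₀)/Q'(z₀) with Q'(z) = 3*z^2 - 4*z/3 + 8/9 + 2*I/3.
  Res(f, -1/3 + I) = P(-1/3 + I)/Q'(-1/3 + I) = ((1/3 - I)*sin(1/3 - I))/(-4/3 - 8*I/3) = (1/4 + I/4)*sin(1/3 - I)
  Res(f, 2/3) = P(2/3)/Q'(2/3) = (2*sin(2/3)/3)/(4/3 + 2*I/3) = (2/5 - I/5)*sin(2/3)
  Res(f, 1/3 - I) = P(1/3 - I)/Q'(1/3 - I) = ((1/3 - I)*sin(1/3 - I))/(-20/9) = (-3/20 + 9*I/20)*sin(1/3 - I)

Sum of residues inside C: (2/5 - I/5)*sin(2/3) + (1/10 + 7*I/10)*sin(1/3 - I)
∮_C f(z) dz = 2πi · ((2/5 - I/5)*sin(2/3) + (1/10 + 7*I/10)*sin(1/3 - I)) = pi*(2/5 + 4*I/5)*sin(2/3) + pi*(-7/5 + I/5)*sin(1/3 - I)

Final answer: pi*(2/5 + 4*I/5)*sin(2/3) + pi*(-7/5 + I/5)*sin(1/3 - I)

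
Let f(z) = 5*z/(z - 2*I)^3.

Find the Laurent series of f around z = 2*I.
Put w = z - (2*I), i.e. z = w + 2*I. The denominator is w^3, so it suffices to rewrite the numerator in powers of w.

P(z) = 5*z
P(w + 2*I) = 10*I + 5*w

Dividing each term by w^3:
  f = 10*I/w^3 + 5/w^2

Substituting back w = z - 2*I:
  f(z) = 10*I/(z - 2*I)^3 + 5/(z - 2*I)^2

The series is finite because the numerator is a polynomial; the negative powers form the principal part.

Final answer: 10*I/(z - 2*I)^3 + 5/(z - 2*I)^2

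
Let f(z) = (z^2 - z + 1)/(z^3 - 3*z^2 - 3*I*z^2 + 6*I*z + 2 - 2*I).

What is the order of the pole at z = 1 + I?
3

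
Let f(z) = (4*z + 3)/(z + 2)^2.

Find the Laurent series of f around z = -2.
Put w = z - (-2), i.e. z = w - 2. The denominator is w^2, so it suffices to rewrite the numerator in powers of w.

P(z) = 4*z + 3
P(w - 2) = -5 + 4*w

Dividing each term by w^2:
  f = -5/w^2 + 4/w

Substituting back w = z + 2:
  f(z) = -5/(z + 2)^2 + 4/(z + 2)

The series is finite because the numerator is a polynomial; the negative powers form the principal part, and the coefficient of 1/(z + 2) gives Res(f, -2) = 4.

Final answer: -5/(z + 2)^2 + 4/(z + 2)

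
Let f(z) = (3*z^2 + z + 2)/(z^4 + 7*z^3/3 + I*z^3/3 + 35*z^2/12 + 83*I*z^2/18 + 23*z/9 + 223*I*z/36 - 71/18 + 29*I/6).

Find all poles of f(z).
The singularities of f are the zeros of the denominator. Factoring,
  z^4 + 7*z^3/3 + I*z^3/3 + 35*z^2/12 + 83*I*z^2/18 + 23*z/9 + 223*I*z/36 - 71/18 + 29*I/6 = (z - 2/3 + 3*I/2)*(z + 1 - 3*I/2)*(z + 2 - 2*I/3)*(z + I)
so the candidates are z = 2/3 - 3*I/2, z = -1 + 3*I/2, z = -2 + 2*I/3, z = -I.

Check the numerator P(z) = 3*z^2 + z + 2 at each one:
  P(2/3 - 3*I/2) = -11/4 - 15*I/2 ≠ 0, so z = 2/3 - 3*I/2 is a (simple) pole.
  P(-1 + 3*I/2) = -11/4 - 15*I/2 ≠ 0, so z = -1 + 3*I/2 is a (simple) pole.
  P(-2 + 2*I/3) = 32/3 - 22*I/3 ≠ 0, so z = -2 + 2*I/3 is a (simple) pole.
  P(-I) = -1 - I ≠ 0, so z = -I is a (simple) pole.

Poles of f: {-2 + 2*I/3, -1 + 3*I/2, -I, 2/3 - 3*I/2}

Final answer: {-2 + 2*I/3, -1 + 3*I/2, -I, 2/3 - 3*I/2}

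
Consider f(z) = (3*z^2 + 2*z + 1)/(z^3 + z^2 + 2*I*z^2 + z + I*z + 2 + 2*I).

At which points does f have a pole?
{-1 - I, -2*I, I}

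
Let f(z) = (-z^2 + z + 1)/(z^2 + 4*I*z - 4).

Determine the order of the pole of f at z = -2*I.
Factor the denominator:
  z^2 + 4*I*z - 4 = (z + 2*I)^2

The numerator P(z) = -z^2 + z + 1 has P(-2*I) = 5 - 2*I ≠ 0, so no factor of (z + 2*I) cancels.
Near z = -2*I we can therefore write f(z) = g(z)/(z + 2*I)^2 with g analytic at -2*I and g(-2*I) ≠ 0 (g is just the numerator).

Hence z = -2*I is a pole of order 2.

Final answer: 2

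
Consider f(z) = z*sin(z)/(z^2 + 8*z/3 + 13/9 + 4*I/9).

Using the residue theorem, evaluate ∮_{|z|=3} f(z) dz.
pi*(4/5 - 13*I/5)*sin(2 - I/3) + pi*(-4/5 + 3*I/5)*sin(2/3 + I/3)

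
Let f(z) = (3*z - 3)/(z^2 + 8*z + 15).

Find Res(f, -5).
Write f(z) = P(z)/Q(z) with P(z) = 3*z - 3 and Q(z) = z^2 + 8*z + 15.
The denominator factors as Q(z) = (z + 5)*(z + 3), so z = -5 is a simple zero of Q and P is analytic there; z = -5 is therefore a simple pole and
  Res(f, z₀) = P(z₀)/Q'(z₀).

Q'(z) = 2*z + 8, so Q'(-5) = -2.
P(-5) = -18.

Res(f, -5) = (-18)/(-2) = 9

Final answer: 9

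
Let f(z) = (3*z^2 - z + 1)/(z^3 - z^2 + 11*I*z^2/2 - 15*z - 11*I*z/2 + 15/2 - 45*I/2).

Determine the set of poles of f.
The singularities of f are the zeros of the denominator. Factoring,
  z^3 - z^2 + 11*I*z^2/2 - 15*z - 11*I*z/2 + 15/2 - 45*I/2 = (z + 2 + 3*I/2)*(z + 3*I)*(z - 3 + I)
so the candidates are z = -2 - 3*I/2, z = -3*I, z = 3 - I.

Check the numerator P(z) = 3*z^2 - z + 1 at each one:
  P(-2 - 3*I/2) = 33/4 + 39*I/2 ≠ 0, so z = -2 - 3*I/2 is a (simple) pole.
  P(-3*I) = -26 + 3*I ≠ 0, so z = -3*I is a (simple) pole.
  P(3 - I) = 22 - 17*I ≠ 0, so z = 3 - I is a (simple) pole.

Poles of f: {-2 - 3*I/2, -3*I, 3 - I}

Final answer: {-2 - 3*I/2, -3*I, 3 - I}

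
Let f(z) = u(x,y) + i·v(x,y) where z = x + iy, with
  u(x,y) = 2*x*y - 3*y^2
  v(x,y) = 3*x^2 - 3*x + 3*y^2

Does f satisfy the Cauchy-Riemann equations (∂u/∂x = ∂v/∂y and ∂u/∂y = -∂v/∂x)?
∂u/∂x = 2*y
∂v/∂y = 6*y
∂u/∂y = 2*x - 6*y
∂v/∂x = 6*x - 3
∂u/∂x ≠ ∂v/∂y and ∂u/∂y ≠ -∂v/∂x; the Cauchy-Riemann equations are not satisfied, so f is not analytic.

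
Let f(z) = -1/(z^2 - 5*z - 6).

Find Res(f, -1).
Write f(z) = P(z)/Q(z) with P(z) = -1 and Q(z) = z^2 - 5*z - 6.
The denominator factors as Q(z) = (z + 1)*(z - 6), so z = -1 is a simple zero of Q and P is analytic there; z = -1 is therefore a simple pole and
  Res(f, z₀) = P(z₀)/Q'(z₀).

Q'(z) = 2*z - 5, so Q'(-1) = -7.
P(-1) = -1.

Res(f, -1) = (-1)/(-7) = 1/7

Final answer: 1/7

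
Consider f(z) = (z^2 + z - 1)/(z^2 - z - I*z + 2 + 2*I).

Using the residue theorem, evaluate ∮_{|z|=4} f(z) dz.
pi*(-2 + 4*I)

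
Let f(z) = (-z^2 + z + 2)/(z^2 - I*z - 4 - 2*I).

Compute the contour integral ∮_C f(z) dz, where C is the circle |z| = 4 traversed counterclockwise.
pi*(2 + 2*I)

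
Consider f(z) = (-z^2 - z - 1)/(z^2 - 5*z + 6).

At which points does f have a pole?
{2, 3}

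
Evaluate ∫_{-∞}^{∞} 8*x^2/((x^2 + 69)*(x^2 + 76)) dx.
Let f(z) = 8*z^2/((z^2 + 69)*(z^2 + 76)). The denominator has no real zeros and deg Q - deg P = 2 ≥ 2, so the integral of f over the upper semicircle |z| = R tends to 0 as R → ∞. Closing the contour in the upper half-plane,
  ∫_{-∞}^{∞} f(x) dx = 2πi · Σ Res(f, z_k)  over the poles with Im z_k > 0.

Zeros of the denominator: z^2 + 76 = 0 gives z = ±2*sqrt(19)*I; z^2 + 69 = 0 gives z = ±sqrt(69)*I.
Upper half-plane: z = 2*sqrt(19)*I, z = sqrt(69)*I (simple).

Each pole is a simple zero of Q(z) = z^4 + 145*z^2 + 5244, so Res(f, z₀) = P(z₀)/Q'(z₀) with P(z) = 8*z^2, Q'(z) = 4*z^3 + 290*z:
  Res(f, 2*sqrt(19)*I) = (-608)/(-28*sqrt(19)*I) = -8*sqrt(19)*I/7
  Res(f, sqrt(69)*I) = (-552)/(14*sqrt(69)*I) = 4*sqrt(69)*I/7

Sum of residues: 4*I*(-2*sqrt(19) + sqrt(69))/7
∫_{-∞}^{∞} f(x) dx = 2πi · (4*I*(-2*sqrt(19) + sqrt(69))/7) = 8*pi*(-sqrt(69) + 2*sqrt(19))/7

Final answer: 8*pi*(-sqrt(69) + 2*sqrt(19))/7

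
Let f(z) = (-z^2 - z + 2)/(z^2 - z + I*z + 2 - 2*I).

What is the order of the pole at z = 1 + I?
Factor the denominator:
  z^2 - z + I*z + 2 - 2*I = (z - 1 - I)*(z + 2*I)

The numerator P(z) = -z^2 - z + 2 has P(1 + I) = 1 - 3*I ≠ 0, so no factor of (z - 1 - I) cancels.
Near z = 1 + I we can therefore write f(z) = g(z)/(z - 1 - I) with g analytic at 1 + I and g(1 + I) ≠ 0 (g is the numerator divided by the remaining denominator factors).

Hence z = 1 + I is a pole of order 1.

Final answer: 1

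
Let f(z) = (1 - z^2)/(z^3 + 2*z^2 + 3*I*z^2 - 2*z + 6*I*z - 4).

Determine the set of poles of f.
The singularities of f are the zeros of the denominator. Factoring,
  z^3 + 2*z^2 + 3*I*z^2 - 2*z + 6*I*z - 4 = (z + I)*(z + 2)*(z + 2*I)
so the candidates are z = -I, z = -2, z = -2*I.

Check the numerator P(z) = 1 - z^2 at each one:
  P(-I) = 2 ≠ 0, so z = -I is a (simple) pole.
  P(-2) = -3 ≠ 0, so z = -2 is a (simple) pole.
  P(-2*I) = 5 ≠ 0, so z = -2*I is a (simple) pole.

Poles of f: {-2, -2*I, -I}

Final answer: {-2, -2*I, -I}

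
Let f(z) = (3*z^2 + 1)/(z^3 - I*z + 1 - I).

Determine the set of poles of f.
The singularities of f are the zeros of the denominator. Factoring,
  z^3 - I*z + 1 - I = (z + 1)*(z - 1 - I)*(z + I)
so the candidates are z = -1, z = 1 + I, z = -I.

Check the numerator P(z) = 3*z^2 + 1 at each one:
  P(-1) = 4 ≠ 0, so z = -1 is a (simple) pole.
  P(1 + I) = 1 + 6*I ≠ 0, so z = 1 + I is a (simple) pole.
  P(-I) = -2 ≠ 0, so z = -I is a (simple) pole.

Poles of f: {-1, -I, 1 + I}

Final answer: {-1, -I, 1 + I}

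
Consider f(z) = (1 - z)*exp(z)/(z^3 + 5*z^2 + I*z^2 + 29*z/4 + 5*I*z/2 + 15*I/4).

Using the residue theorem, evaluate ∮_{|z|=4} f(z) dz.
By the residue theorem, ∮_C f(z) dz = 2πi · (sum of the residues of f at the poles inside |z| = 4).

The denominator factors as (z + 3 + 3*I/2)*(z + 2 - I)*(z + I/2), so the singularities of f are simple poles at z = -3 - 3*I/2, z = -2 + I, z = -I/2.
  |-3 - 3*I/2|² = 45/4 < 16 = 4², so this pole is inside the contour.
  |-2 + I|² = 5 < 16 = 4², so this pole is inside the contour.
  |-I/2|² = 1/4 < 16 = 4², so this pole is inside the contour.

With P(z) = (1 - z)*exp(z) and Q(z) = z^3 + 5*z^2 + I*z^2 + 29*z/4 + 5*I*z/2 + 15*I/4, each pole is simple, so Res(f, z₀) = P(z₀)/Q'(z₀) with Q'(z) = 3*z^2 + 10*z + 2*I*z + 29/4 + 5*I/2.
  Res(f, -3 - 3*I/2) = P(-3 - 3*I/2)/Q'(-3 - 3*I/2) = ((4 + 3*I/2)*exp(-3 - 3*I/2))/(1/2 + 17*I/2) = (59/290 - 133*I/290)*exp(-3 - 3*I/2)
  Res(f, -2 + I) = P(-2 + I)/Q'(-2 + I) = ((3 - I)*exp(-2 + I))/(-23/4 - 7*I/2) = (-44/145 + 52*I/145)*exp(-2 + I)
  Res(f, -I/2) = P(-I/2)/Q'(-I/2) = ((1 + I/2)*exp(-I/2))/(15/2 - 5*I/2) = (1/10 + I/10)*exp(-I/2)

Sum of residues inside C: (59/290 - 133*I/290)*exp(-3 - 3*I/2) + (-44/145 + 52*I/145)*exp(-2 + I) + (1/10 + I/10)*exp(-I/2)
∮_C f(z) dz = 2πi · ((59/290 - 133*I/290)*exp(-3 - 3*I/2) + (-44/145 + 52*I/145)*exp(-2 + I) + (1/10 + I/10)*exp(-I/2)) = pi*(-104/145 - 88*I/145)*exp(-2 + I) + pi*(133/145 + 59*I/145)*exp(-3 - 3*I/2) + pi*(-1/5 + I/5)*exp(-I/2)

Final answer: pi*(-104/145 - 88*I/145)*exp(-2 + I) + pi*(133/145 + 59*I/145)*exp(-3 - 3*I/2) + pi*(-1/5 + I/5)*exp(-I/2)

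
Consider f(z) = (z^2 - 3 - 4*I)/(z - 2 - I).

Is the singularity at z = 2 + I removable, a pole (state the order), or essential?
The numerator vanishes at z = 2 + I ((2 + I)^2 = 3 + 4*I), so it is divisible by z - 2 - I:
  z^2 - 3 - 4*I = (z - 2 - I)*(z + 2 + I)
Hence for z ≠ 2 + I, f(z) = z + 2 + I, a polynomial, and lim_{z→2 + I} f(z) = 4 + 2*I is finite.
So the singularity is removable.

Final answer: removable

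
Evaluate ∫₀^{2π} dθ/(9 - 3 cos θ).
Call the integral J. The integrand is 2π-periodic and we integrate over a full period, so shifting θ does not change the value (θ → θ + π flips the sign of the trig term). Hence
  J = ∫₀^{2π} dθ/(9 + 3 cos θ).
Put z = e^{iθ}: then cos θ = (z + 1/z)/2, dθ = dz/(iz), and z runs once counterclockwise around |z| = 1:
  J = ∮_{|z|=1} 1/(9 + 3*(z + 1/z)/2) · dz/(iz) = (2/i) ∮_{|z|=1} dz/(3*z^2 + 18*z + 3).
The roots of 3*z^2 + 18*z + 3 are z = (-9 ± sqrt(9^2 - 3^2))/3, with sqrt(72) = 6*sqrt(2); their product is 1, so only z₊ = -3 + 2*sqrt(2) lies inside the unit circle (z₋ = -3 - 2*sqrt(2) lies outside).
z₊ is a simple zero of q(z) = 3*z^2 + 18*z + 3, so Res(1/q, z₊) = 1/q'(z₊) with q'(z) = 6*z + 18; and q'(z₊) = 3*(z₊ - z₋) = 12*sqrt(2).
Therefore J = (2/i) · 2πi · 1/(12*sqrt(2)) = 2*pi/(6*sqrt(2)) = sqrt(2)*pi/6

Final answer: sqrt(2)*pi/6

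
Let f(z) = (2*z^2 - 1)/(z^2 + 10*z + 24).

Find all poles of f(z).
The singularities of f are the zeros of the denominator. Factoring,
  z^2 + 10*z + 24 = (z + 6)*(z + 4)
so the candidates are z = -6, z = -4.

Check the numerator P(z) = 2*z^2 - 1 at each one:
  P(-6) = 71 ≠ 0, so z = -6 is a (simple) pole.
  P(-4) = 31 ≠ 0, so z = -4 is a (simple) pole.

Poles of f: {-6, -4}

Final answer: {-6, -4}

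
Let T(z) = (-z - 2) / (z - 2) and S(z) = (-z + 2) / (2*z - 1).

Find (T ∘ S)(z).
(T ∘ S)(z) = T(S(z)) = ((-1)*S(z) + (-2))/((1)*S(z) + (-2)). Multiply numerator and denominator by 2*z - 1:
  numerator:   (-1)*(-z + 2) + (-2)*(2*z - 1) = -3*z
  denominator: (1)*(-z + 2) + (-2)*(2*z - 1) = -5*z + 4
(T ∘ S)(z) = -3*z/(-5*z + 4) = 3*z/(5*z - 4)

Final answer: 3*z/(5*z - 4)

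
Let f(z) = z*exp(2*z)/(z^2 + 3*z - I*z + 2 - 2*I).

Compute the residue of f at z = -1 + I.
Write f(z) = P(z)/Q(z) with P(z) = z*exp(2*z) and Q(z) = z^2 + 3*z - I*z + 2 - 2*I.
The denominator factors as Q(z) = (z + 1 - I)*(z + 2), so z = -1 + I is a simple zero of Q and P is analytic there; z = -1 + I is therefore a simple pole and
  Res(f, z₀) = P(z₀)/Q'(z₀).

Q'(z) = 2*z + 3 - I, so Q'(-1 + I) = 1 + I.
P(-1 + I) = (-1 + I)*exp(-2 + 2*I).

Res(f, -1 + I) = ((-1 + I)*exp(-2 + 2*I))/(1 + I) = I*exp(-2 + 2*I)

Final answer: I*exp(-2 + 2*I)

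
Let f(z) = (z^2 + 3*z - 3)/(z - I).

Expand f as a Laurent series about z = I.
Put w = z - (I), i.e. z = w + I. The denominator is w, so it suffices to rewrite the numerator in powers of w.

P(z) = z^2 + 3*z - 3
P(w + I) = -4 + 3*I + (3 + 2*I)*w + w^2

Dividing each term by w:
  f = (-4 + 3*I)/w + 3 + 2*I + w

Substituting back w = z - I:
  f(z) = (-4 + 3*I)/(z - I) + 3 + 2*I + (z - I)

The series is finite because the numerator is a polynomial; the negative powers form the principal part, and the coefficient of 1/(z - I) gives Res(f, I) = -4 + 3*I.

Final answer: (-4 + 3*I)/(z - I) + 3 + 2*I + (z - I)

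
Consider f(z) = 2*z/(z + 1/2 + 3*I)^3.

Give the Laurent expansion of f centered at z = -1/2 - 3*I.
Put w = z - (-1/2 - 3*I), i.e. z = w - 1/2 - 3*I. The denominator is w^3, so it suffices to rewrite the numerator in powers of w.

P(z) = 2*z
P(w - 1/2 - 3*I) = -1 - 6*I + 2*w

Dividing each term by w^3:
  f = (-1 - 6*I)/w^3 + 2/w^2

Substituting back w = z + 1/2 + 3*I:
  f(z) = (-1 - 6*I)/(z + 1/2 + 3*I)^3 + 2/(z + 1/2 + 3*I)^2

The series is finite because the numerator is a polynomial; the negative powers form the principal part.

Final answer: (-1 - 6*I)/(z + 1/2 + 3*I)^3 + 2/(z + 1/2 + 3*I)^2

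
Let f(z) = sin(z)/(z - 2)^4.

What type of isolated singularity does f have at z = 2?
Write f(z) = g(z)/(z - 2)^4 with g(z) = sin(z).
g is entire and g(2) = sin(2) ≠ 0, so no factor of (z - 2) cancels: the Laurent expansion of f about z = 2 starts at the power -4, i.e. lim_{z→z₀} (z - z₀)^4 f(z) = sin(2) is finite and nonzero.
So z = 2 is a pole of order 4.

Final answer: pole of order 4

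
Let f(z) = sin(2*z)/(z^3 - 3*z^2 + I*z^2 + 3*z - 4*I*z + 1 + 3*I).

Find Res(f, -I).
Write f(z) = P(z)/Q(z) with P(z) = sin(2*z) and Q(z) = z^3 - 3*z^2 + I*z^2 + 3*z - 4*I*z + 1 + 3*I.
The denominator factors as Q(z) = (z - 1 + I)*(z - 2 - I)*(z + I), so z = -I is a simple zero of Q and P is analytic there; z = -I is therefore a simple pole and
  Res(f, z₀) = P(z₀)/Q'(z₀).

Q'(z) = 3*z^2 - 6*z + 2*I*z + 3 - 4*I, so Q'(-I) = 2 + 2*I.
P(-I) = -I*sinh(2).

Res(f, -I) = (-I*sinh(2))/(2 + 2*I) = (-1/4 - I/4)*sinh(2)

Final answer: (-1/4 - I/4)*sinh(2)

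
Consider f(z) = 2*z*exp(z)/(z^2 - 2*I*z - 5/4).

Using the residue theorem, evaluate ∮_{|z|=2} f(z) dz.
By the residue theorem, ∮_C f(z) dz = 2πi · (sum of the residues of f at the poles inside |z| = 2).

The denominator factors as (z - 1/2 - I)*(z + 1/2 - I), so the singularities of f are simple poles at z = 1/2 + I, z = -1/2 + I.
  |1/2 + I|² = 5/4 < 4 = 2², so this pole is inside the contour.
  |-1/2 + I|² = 5/4 < 4 = 2², so this pole is inside the contour.

With P(z) = 2*z*exp(z) and Q(z) = z^2 - 2*I*z - 5/4, each pole is simple, so Res(f, z₀) = P(z₀)/Q'(z₀) with Q'(z) = 2*z - 2*I.
  Res(f, 1/2 + I) = P(1/2 + I)/Q'(1/2 + I) = ((1 + 2*I)*exp(1/2 + I))/(1) = (1 + 2*I)*exp(1/2 + I)
  Res(f, -1/2 + I) = P(-1/2 + I)/Q'(-1/2 + I) = ((-1 + 2*I)*exp(-1/2 + I))/(-1) = (1 - 2*I)*exp(-1/2 + I)

Sum of residues inside C: (1 - 2*I)*exp(-1/2 + I) + (1 + 2*I)*exp(1/2 + I)
∮_C f(z) dz = 2πi · ((1 - 2*I)*exp(-1/2 + I) + (1 + 2*I)*exp(1/2 + I)) = pi*(-4 + 2*I)*exp(1/2 + I) + pi*(4 + 2*I)*exp(-1/2 + I)

Final answer: pi*(-4 + 2*I)*exp(1/2 + I) + pi*(4 + 2*I)*exp(-1/2 + I)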